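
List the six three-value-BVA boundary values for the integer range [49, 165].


Range: [49, 165]
Boundaries: just below min, min, min+1, max-1, max, just above max
Values: [48, 49, 50, 164, 165, 166]

[48, 49, 50, 164, 165, 166]


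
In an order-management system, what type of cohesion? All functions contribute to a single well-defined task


Reasoning: Best: single purpose
Type: Functional cohesion

Functional cohesion


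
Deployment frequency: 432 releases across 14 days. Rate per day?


Formula: deployments per day = releases / days
= 432 / 14
= 30.857 deploys/day
(equivalently, 216.0 deploys/week)

30.857 deploys/day


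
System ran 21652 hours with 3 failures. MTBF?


Formula: MTBF = Total operating time / Number of failures
MTBF = 21652 / 3
MTBF = 7217.33 hours

7217.33 hours


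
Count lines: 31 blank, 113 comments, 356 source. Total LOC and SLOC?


Total LOC = blank + comment + code
Total LOC = 31 + 113 + 356 = 500
SLOC (source only) = code = 356

Total LOC: 500, SLOC: 356


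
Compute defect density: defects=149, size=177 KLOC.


Defect density = defects / KLOC
Defect density = 149 / 177
Defect density = 0.842 defects/KLOC

0.842 defects/KLOC


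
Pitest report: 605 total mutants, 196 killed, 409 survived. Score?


Mutation score = killed / total * 100
Mutation score = 196 / 605 * 100
Mutation score = 32.4%

32.4%


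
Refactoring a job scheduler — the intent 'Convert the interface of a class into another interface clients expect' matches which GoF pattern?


This matches the Adapter pattern

Adapter


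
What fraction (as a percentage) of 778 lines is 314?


Coverage = covered / total * 100
Coverage = 314 / 778 * 100
Coverage = 40.36%

40.36%


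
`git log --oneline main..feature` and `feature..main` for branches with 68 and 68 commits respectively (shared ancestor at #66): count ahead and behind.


Common ancestor: commit #66
feature commits after divergence: 68 - 66 = 2
main commits after divergence: 68 - 66 = 2
feature is 2 commits ahead of main
main is 2 commits ahead of feature

feature ahead: 2, main ahead: 2


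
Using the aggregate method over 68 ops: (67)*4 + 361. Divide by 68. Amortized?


Formula: Amortized cost = Total cost / Operations
Total cost = (67 * 4) + (1 * 361)
Total cost = 268 + 361 = 629
Amortized = 629 / 68 = 9.25

9.25


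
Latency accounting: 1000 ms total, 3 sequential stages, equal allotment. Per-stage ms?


Formula: per_stage = total_budget / stages
per_stage = 1000 / 3
per_stage = 333.33 ms

333.33 ms


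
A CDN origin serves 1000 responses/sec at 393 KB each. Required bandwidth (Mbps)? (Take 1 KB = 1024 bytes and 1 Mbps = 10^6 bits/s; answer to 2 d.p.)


Formula: Mbps = payload_bytes * RPS * 8 / 1e6
Payload per request = 393 KB = 393 * 1024 = 402432 bytes
Total bytes/sec = 402432 * 1000 = 402432000
Total bits/sec = 402432000 * 8 = 3219456000
Mbps = 3219456000 / 1e6 = 3219.46

3219.46 Mbps


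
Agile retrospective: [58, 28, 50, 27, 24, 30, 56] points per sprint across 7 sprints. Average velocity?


Formula: Avg velocity = Total points / Number of sprints
Points: [58, 28, 50, 27, 24, 30, 56]
Sum = 58 + 28 + 50 + 27 + 24 + 30 + 56 = 273
Avg velocity = 273 / 7 = 39.0 points/sprint

39.0 points/sprint


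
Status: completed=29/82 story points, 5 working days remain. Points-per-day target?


Formula: Required rate = Remaining points / Days left
Remaining = 82 - 29 = 53 points
Required rate = 53 / 5 = 10.6 points/day

10.6 points/day


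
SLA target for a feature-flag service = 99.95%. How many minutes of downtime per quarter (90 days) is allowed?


Formula: allowed downtime = period * (100 - SLA) / 100
Period (quarter (90 days)) = 129600 minutes
Unavailability fraction = (100 - 99.95) / 100
Allowed downtime = 129600 * (100 - 99.95) / 100
Allowed downtime = 64.8 minutes

64.8 minutes


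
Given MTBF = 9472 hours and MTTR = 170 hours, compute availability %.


Availability = MTBF / (MTBF + MTTR)
Availability = 9472 / (9472 + 170)
Availability = 9472 / 9642
Availability = 98.2369%

98.2369%


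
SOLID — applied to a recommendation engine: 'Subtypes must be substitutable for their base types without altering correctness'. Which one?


This describes the Liskov Substitution Principle (LSP)

Liskov Substitution Principle (LSP)


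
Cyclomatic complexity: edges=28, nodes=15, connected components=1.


Formula: V(G) = E - N + 2P
V(G) = 28 - 15 + 2*1
V(G) = 13 + 2
V(G) = 15

15


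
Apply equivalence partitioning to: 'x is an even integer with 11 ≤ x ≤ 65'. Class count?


Constraint: even integers in [11, 65]
Class 1: x < 11 — out-of-range invalid
Class 2: x in [11,65] but odd — wrong type invalid
Class 3: x in [11,65] and even — valid
Class 4: x > 65 — out-of-range invalid
Total equivalence classes: 4

4 equivalence classes


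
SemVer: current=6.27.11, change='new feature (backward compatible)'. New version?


Current: 6.27.11
Change category: 'new feature (backward compatible)' → minor bump
SemVer rule: minor bump → increment MINOR, reset PATCH to 0 (MAJOR unchanged)
New: 6.28.0

6.28.0


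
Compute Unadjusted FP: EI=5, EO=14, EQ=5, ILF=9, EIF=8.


UFP = EI*4 + EO*5 + EQ*4 + ILF*10 + EIF*7
UFP = 5*4 + 14*5 + 5*4 + 9*10 + 8*7
UFP = 20 + 70 + 20 + 90 + 56
UFP = 256

256


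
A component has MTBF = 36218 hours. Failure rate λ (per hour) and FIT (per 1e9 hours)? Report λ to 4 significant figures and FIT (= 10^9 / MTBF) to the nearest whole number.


Formula: λ = 1 / MTBF; FIT = λ × 1e9 = 1e9 / MTBF
λ = 1 / 36218 ≈ 2.761e-05 failures/hour
FIT = 1e9 / 36218 ≈ 27611 failures per 1e9 hours (nearest whole number)

λ = 2.761e-05 /h, FIT = 27611


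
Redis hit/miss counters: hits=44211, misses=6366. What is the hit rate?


Formula: hit rate = hits / (hits + misses) * 100
hit rate = 44211 / (44211 + 6366) * 100
hit rate = 44211 / 50577 * 100
hit rate = 87.41%

87.41%


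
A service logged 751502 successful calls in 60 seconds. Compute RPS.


Formula: throughput = requests / seconds
throughput = 751502 / 60
throughput = 12525.03 requests/second

12525.03 requests/second


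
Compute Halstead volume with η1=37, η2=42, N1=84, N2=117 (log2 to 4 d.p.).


Formula: V = N * log2(η), where N = N1 + N2 and η = η1 + η2
η = 37 + 42 = 79
N = 84 + 117 = 201
log2(79) ≈ 6.3038
V = 201 * 6.3038 = 1267.06

1267.06


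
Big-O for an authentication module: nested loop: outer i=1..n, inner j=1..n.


Reasoning: n iterations times n iterations
Complexity: O(n^2)

O(n^2)


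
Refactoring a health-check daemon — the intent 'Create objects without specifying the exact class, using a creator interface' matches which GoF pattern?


This matches the Factory Method pattern

Factory Method


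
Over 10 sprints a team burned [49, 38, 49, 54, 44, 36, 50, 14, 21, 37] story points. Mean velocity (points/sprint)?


Formula: Avg velocity = Total points / Number of sprints
Points: [49, 38, 49, 54, 44, 36, 50, 14, 21, 37]
Sum = 49 + 38 + 49 + 54 + 44 + 36 + 50 + 14 + 21 + 37 = 392
Avg velocity = 392 / 10 = 39.2 points/sprint

39.2 points/sprint


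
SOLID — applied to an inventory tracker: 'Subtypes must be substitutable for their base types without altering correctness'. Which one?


This describes the Liskov Substitution Principle (LSP)

Liskov Substitution Principle (LSP)


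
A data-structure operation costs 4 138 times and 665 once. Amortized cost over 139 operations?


Formula: Amortized cost = Total cost / Operations
Total cost = (138 * 4) + (1 * 665)
Total cost = 552 + 665 = 1217
Amortized = 1217 / 139 = 8.7554

8.7554


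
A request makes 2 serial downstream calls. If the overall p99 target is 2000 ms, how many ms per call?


Formula: per_stage = total_budget / stages
per_stage = 2000 / 2
per_stage = 1000.0 ms

1000.0 ms


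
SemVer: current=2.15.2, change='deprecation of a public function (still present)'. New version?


Current: 2.15.2
Change category: 'deprecation of a public function (still present)' → minor bump
SemVer rule: minor bump → increment MINOR, reset PATCH to 0 (MAJOR unchanged)
New: 2.16.0

2.16.0


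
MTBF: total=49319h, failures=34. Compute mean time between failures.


Formula: MTBF = Total operating time / Number of failures
MTBF = 49319 / 34
MTBF = 1450.56 hours

1450.56 hours


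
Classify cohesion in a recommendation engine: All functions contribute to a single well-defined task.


Reasoning: Best: single purpose
Type: Functional cohesion

Functional cohesion


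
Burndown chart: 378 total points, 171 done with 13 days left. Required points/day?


Formula: Required rate = Remaining points / Days left
Remaining = 378 - 171 = 207 points
Required rate = 207 / 13 = 15.92 points/day

15.92 points/day


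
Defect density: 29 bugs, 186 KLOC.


Defect density = defects / KLOC
Defect density = 29 / 186
Defect density = 0.156 defects/KLOC

0.156 defects/KLOC


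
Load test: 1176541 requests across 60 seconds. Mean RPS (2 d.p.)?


Formula: throughput = requests / seconds
throughput = 1176541 / 60
throughput = 19609.02 requests/second

19609.02 requests/second


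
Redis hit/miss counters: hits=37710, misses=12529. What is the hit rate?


Formula: hit rate = hits / (hits + misses) * 100
hit rate = 37710 / (37710 + 12529) * 100
hit rate = 37710 / 50239 * 100
hit rate = 75.06%

75.06%


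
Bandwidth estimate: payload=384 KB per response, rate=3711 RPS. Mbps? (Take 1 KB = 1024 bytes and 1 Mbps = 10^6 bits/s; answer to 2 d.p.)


Formula: Mbps = payload_bytes * RPS * 8 / 1e6
Payload per request = 384 KB = 384 * 1024 = 393216 bytes
Total bytes/sec = 393216 * 3711 = 1459224576
Total bits/sec = 1459224576 * 8 = 11673796608
Mbps = 11673796608 / 1e6 = 11673.8

11673.8 Mbps


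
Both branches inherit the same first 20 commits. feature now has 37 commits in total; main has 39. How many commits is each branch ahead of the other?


Common ancestor: commit #20
feature commits after divergence: 37 - 20 = 17
main commits after divergence: 39 - 20 = 19
feature is 17 commits ahead of main
main is 19 commits ahead of feature

feature ahead: 17, main ahead: 19


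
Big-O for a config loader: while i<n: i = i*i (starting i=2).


Reasoning: squaring drives double-exponential growth; iterations ~ log log n
Complexity: O(log log n)

O(log log n)


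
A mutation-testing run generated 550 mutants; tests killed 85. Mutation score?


Mutation score = killed / total * 100
Mutation score = 85 / 550 * 100
Mutation score = 15.45%

15.45%


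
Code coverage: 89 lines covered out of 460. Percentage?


Coverage = covered / total * 100
Coverage = 89 / 460 * 100
Coverage = 19.35%

19.35%


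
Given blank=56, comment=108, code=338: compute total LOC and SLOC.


Total LOC = blank + comment + code
Total LOC = 56 + 108 + 338 = 502
SLOC (source only) = code = 338

Total LOC: 502, SLOC: 338


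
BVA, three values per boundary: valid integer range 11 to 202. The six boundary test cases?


Range: [11, 202]
Boundaries: just below min, min, min+1, max-1, max, just above max
Values: [10, 11, 12, 201, 202, 203]

[10, 11, 12, 201, 202, 203]


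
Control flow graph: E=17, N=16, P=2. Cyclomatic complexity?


Formula: V(G) = E - N + 2P
V(G) = 17 - 16 + 2*2
V(G) = 1 + 4
V(G) = 5

5


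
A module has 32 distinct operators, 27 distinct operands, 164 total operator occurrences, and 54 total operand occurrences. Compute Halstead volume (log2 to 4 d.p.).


Formula: V = N * log2(η), where N = N1 + N2 and η = η1 + η2
η = 32 + 27 = 59
N = 164 + 54 = 218
log2(59) ≈ 5.8826
V = 218 * 5.8826 = 1282.41

1282.41


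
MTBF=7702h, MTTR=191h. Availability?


Availability = MTBF / (MTBF + MTTR)
Availability = 7702 / (7702 + 191)
Availability = 7702 / 7893
Availability = 97.5801%

97.5801%


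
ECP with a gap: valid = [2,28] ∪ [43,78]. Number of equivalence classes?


Valid ranges: [2,28] and [43,78]
Class 1: x < 2 — invalid
Class 2: 2 ≤ x ≤ 28 — valid
Class 3: 28 < x < 43 — invalid (gap between ranges)
Class 4: 43 ≤ x ≤ 78 — valid
Class 5: x > 78 — invalid
Total equivalence classes: 5

5 equivalence classes


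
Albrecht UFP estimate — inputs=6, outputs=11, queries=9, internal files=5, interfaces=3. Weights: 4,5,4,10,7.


UFP = EI*4 + EO*5 + EQ*4 + ILF*10 + EIF*7
UFP = 6*4 + 11*5 + 9*4 + 5*10 + 3*7
UFP = 24 + 55 + 36 + 50 + 21
UFP = 186

186


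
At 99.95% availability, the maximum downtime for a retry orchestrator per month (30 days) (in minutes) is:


Formula: allowed downtime = period * (100 - SLA) / 100
Period (month (30 days)) = 43200 minutes
Unavailability fraction = (100 - 99.95) / 100
Allowed downtime = 43200 * (100 - 99.95) / 100
Allowed downtime = 21.6 minutes

21.6 minutes


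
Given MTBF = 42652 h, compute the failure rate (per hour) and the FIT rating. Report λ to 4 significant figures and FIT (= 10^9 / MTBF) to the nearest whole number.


Formula: λ = 1 / MTBF; FIT = λ × 1e9 = 1e9 / MTBF
λ = 1 / 42652 ≈ 2.345e-05 failures/hour
FIT = 1e9 / 42652 ≈ 23446 failures per 1e9 hours (nearest whole number)

λ = 2.345e-05 /h, FIT = 23446


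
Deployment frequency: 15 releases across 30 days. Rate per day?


Formula: deployments per day = releases / days
= 15 / 30
= 0.5 deploys/day
(equivalently, 3.5 deploys/week)

0.5 deploys/day


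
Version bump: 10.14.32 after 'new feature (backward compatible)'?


Current: 10.14.32
Change category: 'new feature (backward compatible)' → minor bump
SemVer rule: minor bump → increment MINOR, reset PATCH to 0 (MAJOR unchanged)
New: 10.15.0

10.15.0


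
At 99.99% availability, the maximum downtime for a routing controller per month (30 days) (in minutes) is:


Formula: allowed downtime = period * (100 - SLA) / 100
Period (month (30 days)) = 43200 minutes
Unavailability fraction = (100 - 99.99) / 100
Allowed downtime = 43200 * (100 - 99.99) / 100
Allowed downtime = 4.32 minutes

4.32 minutes


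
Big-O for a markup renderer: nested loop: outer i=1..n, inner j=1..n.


Reasoning: n iterations times n iterations
Complexity: O(n^2)

O(n^2)


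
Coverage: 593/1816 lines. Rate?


Coverage = covered / total * 100
Coverage = 593 / 1816 * 100
Coverage = 32.65%

32.65%


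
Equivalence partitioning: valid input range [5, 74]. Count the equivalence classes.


Valid range: [5, 74]
Class 1: x < 5 — invalid
Class 2: 5 ≤ x ≤ 74 — valid
Class 3: x > 74 — invalid
Total equivalence classes: 3

3 equivalence classes


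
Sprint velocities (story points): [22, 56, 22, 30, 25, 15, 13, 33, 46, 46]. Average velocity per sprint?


Formula: Avg velocity = Total points / Number of sprints
Points: [22, 56, 22, 30, 25, 15, 13, 33, 46, 46]
Sum = 22 + 56 + 22 + 30 + 25 + 15 + 13 + 33 + 46 + 46 = 308
Avg velocity = 308 / 10 = 30.8 points/sprint

30.8 points/sprint


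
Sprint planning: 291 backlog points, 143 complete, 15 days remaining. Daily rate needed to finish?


Formula: Required rate = Remaining points / Days left
Remaining = 291 - 143 = 148 points
Required rate = 148 / 15 = 9.87 points/day

9.87 points/day


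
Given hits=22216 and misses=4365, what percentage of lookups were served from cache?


Formula: hit rate = hits / (hits + misses) * 100
hit rate = 22216 / (22216 + 4365) * 100
hit rate = 22216 / 26581 * 100
hit rate = 83.58%

83.58%


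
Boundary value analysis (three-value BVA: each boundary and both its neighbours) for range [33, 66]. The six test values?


Range: [33, 66]
Boundaries: just below min, min, min+1, max-1, max, just above max
Values: [32, 33, 34, 65, 66, 67]

[32, 33, 34, 65, 66, 67]


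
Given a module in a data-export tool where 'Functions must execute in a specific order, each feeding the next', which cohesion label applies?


Reasoning: Output of one is input to next
Type: Sequential cohesion

Sequential cohesion


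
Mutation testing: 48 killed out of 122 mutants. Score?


Mutation score = killed / total * 100
Mutation score = 48 / 122 * 100
Mutation score = 39.34%

39.34%


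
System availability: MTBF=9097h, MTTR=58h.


Availability = MTBF / (MTBF + MTTR)
Availability = 9097 / (9097 + 58)
Availability = 9097 / 9155
Availability = 99.3665%

99.3665%


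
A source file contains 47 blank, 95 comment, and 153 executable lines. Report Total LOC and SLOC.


Total LOC = blank + comment + code
Total LOC = 47 + 95 + 153 = 295
SLOC (source only) = code = 153

Total LOC: 295, SLOC: 153


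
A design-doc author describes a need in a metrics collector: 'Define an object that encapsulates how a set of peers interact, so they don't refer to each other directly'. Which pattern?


This matches the Mediator pattern

Mediator


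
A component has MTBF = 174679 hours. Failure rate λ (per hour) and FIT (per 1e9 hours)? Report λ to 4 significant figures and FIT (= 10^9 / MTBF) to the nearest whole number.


Formula: λ = 1 / MTBF; FIT = λ × 1e9 = 1e9 / MTBF
λ = 1 / 174679 ≈ 5.725e-06 failures/hour
FIT = 1e9 / 174679 ≈ 5725 failures per 1e9 hours (nearest whole number)

λ = 5.725e-06 /h, FIT = 5725


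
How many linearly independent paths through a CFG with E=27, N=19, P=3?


Formula: V(G) = E - N + 2P
V(G) = 27 - 19 + 2*3
V(G) = 8 + 6
V(G) = 14

14


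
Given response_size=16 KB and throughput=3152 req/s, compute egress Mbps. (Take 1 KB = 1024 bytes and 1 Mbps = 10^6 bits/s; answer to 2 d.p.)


Formula: Mbps = payload_bytes * RPS * 8 / 1e6
Payload per request = 16 KB = 16 * 1024 = 16384 bytes
Total bytes/sec = 16384 * 3152 = 51642368
Total bits/sec = 51642368 * 8 = 413138944
Mbps = 413138944 / 1e6 = 413.14

413.14 Mbps


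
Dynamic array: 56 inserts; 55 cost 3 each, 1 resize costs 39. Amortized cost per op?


Formula: Amortized cost = Total cost / Operations
Total cost = (55 * 3) + (1 * 39)
Total cost = 165 + 39 = 204
Amortized = 204 / 56 = 3.6429

3.6429


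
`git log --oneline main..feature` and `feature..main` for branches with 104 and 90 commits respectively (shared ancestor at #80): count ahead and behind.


Common ancestor: commit #80
feature commits after divergence: 104 - 80 = 24
main commits after divergence: 90 - 80 = 10
feature is 24 commits ahead of main
main is 10 commits ahead of feature

feature ahead: 24, main ahead: 10


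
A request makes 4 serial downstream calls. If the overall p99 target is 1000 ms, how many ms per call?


Formula: per_stage = total_budget / stages
per_stage = 1000 / 4
per_stage = 250.0 ms

250.0 ms


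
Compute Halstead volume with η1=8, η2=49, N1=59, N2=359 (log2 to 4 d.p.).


Formula: V = N * log2(η), where N = N1 + N2 and η = η1 + η2
η = 8 + 49 = 57
N = 59 + 359 = 418
log2(57) ≈ 5.8329
V = 418 * 5.8329 = 2438.15

2438.15


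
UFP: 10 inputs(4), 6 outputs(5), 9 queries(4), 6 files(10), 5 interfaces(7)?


UFP = EI*4 + EO*5 + EQ*4 + ILF*10 + EIF*7
UFP = 10*4 + 6*5 + 9*4 + 6*10 + 5*7
UFP = 40 + 30 + 36 + 60 + 35
UFP = 201

201


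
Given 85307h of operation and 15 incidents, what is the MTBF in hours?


Formula: MTBF = Total operating time / Number of failures
MTBF = 85307 / 15
MTBF = 5687.13 hours

5687.13 hours


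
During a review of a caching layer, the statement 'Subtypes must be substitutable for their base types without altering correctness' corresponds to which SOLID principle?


This describes the Liskov Substitution Principle (LSP)

Liskov Substitution Principle (LSP)


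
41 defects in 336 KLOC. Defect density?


Defect density = defects / KLOC
Defect density = 41 / 336
Defect density = 0.122 defects/KLOC

0.122 defects/KLOC


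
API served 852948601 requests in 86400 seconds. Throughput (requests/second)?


Formula: throughput = requests / seconds
throughput = 852948601 / 86400
throughput = 9872.09 requests/second

9872.09 requests/second


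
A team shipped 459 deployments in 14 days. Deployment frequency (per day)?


Formula: deployments per day = releases / days
= 459 / 14
= 32.786 deploys/day
(equivalently, 229.5 deploys/week)

32.786 deploys/day


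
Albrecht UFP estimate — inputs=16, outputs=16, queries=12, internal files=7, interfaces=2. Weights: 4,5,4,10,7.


UFP = EI*4 + EO*5 + EQ*4 + ILF*10 + EIF*7
UFP = 16*4 + 16*5 + 12*4 + 7*10 + 2*7
UFP = 64 + 80 + 48 + 70 + 14
UFP = 276

276


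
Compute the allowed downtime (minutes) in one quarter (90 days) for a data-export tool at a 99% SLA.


Formula: allowed downtime = period * (100 - SLA) / 100
Period (quarter (90 days)) = 129600 minutes
Unavailability fraction = (100 - 99.0) / 100
Allowed downtime = 129600 * (100 - 99.0) / 100
Allowed downtime = 1296.0 minutes

1296.0 minutes


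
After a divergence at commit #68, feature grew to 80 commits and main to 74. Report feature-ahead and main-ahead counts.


Common ancestor: commit #68
feature commits after divergence: 80 - 68 = 12
main commits after divergence: 74 - 68 = 6
feature is 12 commits ahead of main
main is 6 commits ahead of feature

feature ahead: 12, main ahead: 6


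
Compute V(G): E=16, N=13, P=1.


Formula: V(G) = E - N + 2P
V(G) = 16 - 13 + 2*1
V(G) = 3 + 2
V(G) = 5

5


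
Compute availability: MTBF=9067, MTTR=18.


Availability = MTBF / (MTBF + MTTR)
Availability = 9067 / (9067 + 18)
Availability = 9067 / 9085
Availability = 99.8019%

99.8019%


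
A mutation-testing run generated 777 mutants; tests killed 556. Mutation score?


Mutation score = killed / total * 100
Mutation score = 556 / 777 * 100
Mutation score = 71.56%

71.56%


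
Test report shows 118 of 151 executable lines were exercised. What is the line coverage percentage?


Coverage = covered / total * 100
Coverage = 118 / 151 * 100
Coverage = 78.15%

78.15%


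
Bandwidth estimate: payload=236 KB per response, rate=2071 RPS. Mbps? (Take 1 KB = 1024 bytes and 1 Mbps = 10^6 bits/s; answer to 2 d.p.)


Formula: Mbps = payload_bytes * RPS * 8 / 1e6
Payload per request = 236 KB = 236 * 1024 = 241664 bytes
Total bytes/sec = 241664 * 2071 = 500486144
Total bits/sec = 500486144 * 8 = 4003889152
Mbps = 4003889152 / 1e6 = 4003.89

4003.89 Mbps


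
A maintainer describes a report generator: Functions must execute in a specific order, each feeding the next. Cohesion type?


Reasoning: Output of one is input to next
Type: Sequential cohesion

Sequential cohesion


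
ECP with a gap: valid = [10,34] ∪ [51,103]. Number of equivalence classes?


Valid ranges: [10,34] and [51,103]
Class 1: x < 10 — invalid
Class 2: 10 ≤ x ≤ 34 — valid
Class 3: 34 < x < 51 — invalid (gap between ranges)
Class 4: 51 ≤ x ≤ 103 — valid
Class 5: x > 103 — invalid
Total equivalence classes: 5

5 equivalence classes


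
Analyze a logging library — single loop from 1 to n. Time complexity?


Reasoning: one pass through n items
Complexity: O(n)

O(n)


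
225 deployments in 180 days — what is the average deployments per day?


Formula: deployments per day = releases / days
= 225 / 180
= 1.25 deploys/day
(equivalently, 8.75 deploys/week)

1.25 deploys/day


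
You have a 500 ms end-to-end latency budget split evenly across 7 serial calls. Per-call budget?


Formula: per_stage = total_budget / stages
per_stage = 500 / 7
per_stage = 71.43 ms

71.43 ms


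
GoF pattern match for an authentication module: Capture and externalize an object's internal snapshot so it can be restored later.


This matches the Memento pattern

Memento


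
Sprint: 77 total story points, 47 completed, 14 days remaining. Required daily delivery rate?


Formula: Required rate = Remaining points / Days left
Remaining = 77 - 47 = 30 points
Required rate = 30 / 14 = 2.14 points/day

2.14 points/day


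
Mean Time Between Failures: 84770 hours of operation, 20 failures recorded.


Formula: MTBF = Total operating time / Number of failures
MTBF = 84770 / 20
MTBF = 4238.5 hours

4238.5 hours


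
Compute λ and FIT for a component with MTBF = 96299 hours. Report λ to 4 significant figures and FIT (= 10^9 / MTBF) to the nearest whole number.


Formula: λ = 1 / MTBF; FIT = λ × 1e9 = 1e9 / MTBF
λ = 1 / 96299 ≈ 1.038e-05 failures/hour
FIT = 1e9 / 96299 ≈ 10384 failures per 1e9 hours (nearest whole number)

λ = 1.038e-05 /h, FIT = 10384


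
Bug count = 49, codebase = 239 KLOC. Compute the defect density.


Defect density = defects / KLOC
Defect density = 49 / 239
Defect density = 0.205 defects/KLOC

0.205 defects/KLOC


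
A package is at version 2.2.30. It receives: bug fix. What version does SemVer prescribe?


Current: 2.2.30
Change category: 'bug fix' → patch bump
SemVer rule: patch bump → increment PATCH (MAJOR and MINOR unchanged)
New: 2.2.31

2.2.31


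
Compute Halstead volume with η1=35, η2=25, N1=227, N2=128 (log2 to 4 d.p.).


Formula: V = N * log2(η), where N = N1 + N2 and η = η1 + η2
η = 35 + 25 = 60
N = 227 + 128 = 355
log2(60) ≈ 5.9069
V = 355 * 5.9069 = 2096.95

2096.95


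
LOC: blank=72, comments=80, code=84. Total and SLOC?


Total LOC = blank + comment + code
Total LOC = 72 + 80 + 84 = 236
SLOC (source only) = code = 84

Total LOC: 236, SLOC: 84


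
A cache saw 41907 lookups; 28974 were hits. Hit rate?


Formula: hit rate = hits / (hits + misses) * 100
hit rate = 28974 / (28974 + 12933) * 100
hit rate = 28974 / 41907 * 100
hit rate = 69.14%

69.14%


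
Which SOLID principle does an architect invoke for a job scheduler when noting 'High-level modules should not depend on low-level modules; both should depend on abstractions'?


This describes the Dependency Inversion Principle (DIP)

Dependency Inversion Principle (DIP)


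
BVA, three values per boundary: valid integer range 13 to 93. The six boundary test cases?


Range: [13, 93]
Boundaries: just below min, min, min+1, max-1, max, just above max
Values: [12, 13, 14, 92, 93, 94]

[12, 13, 14, 92, 93, 94]


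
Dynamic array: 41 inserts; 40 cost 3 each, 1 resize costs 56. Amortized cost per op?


Formula: Amortized cost = Total cost / Operations
Total cost = (40 * 3) + (1 * 56)
Total cost = 120 + 56 = 176
Amortized = 176 / 41 = 4.2927

4.2927


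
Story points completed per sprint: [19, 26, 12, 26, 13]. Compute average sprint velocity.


Formula: Avg velocity = Total points / Number of sprints
Points: [19, 26, 12, 26, 13]
Sum = 19 + 26 + 12 + 26 + 13 = 96
Avg velocity = 96 / 5 = 19.2 points/sprint

19.2 points/sprint


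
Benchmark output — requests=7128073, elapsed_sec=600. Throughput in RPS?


Formula: throughput = requests / seconds
throughput = 7128073 / 600
throughput = 11880.12 requests/second

11880.12 requests/second


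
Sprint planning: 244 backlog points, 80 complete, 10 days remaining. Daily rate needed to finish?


Formula: Required rate = Remaining points / Days left
Remaining = 244 - 80 = 164 points
Required rate = 164 / 10 = 16.4 points/day

16.4 points/day


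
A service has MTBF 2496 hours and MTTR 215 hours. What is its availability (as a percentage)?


Availability = MTBF / (MTBF + MTTR)
Availability = 2496 / (2496 + 215)
Availability = 2496 / 2711
Availability = 92.0693%

92.0693%


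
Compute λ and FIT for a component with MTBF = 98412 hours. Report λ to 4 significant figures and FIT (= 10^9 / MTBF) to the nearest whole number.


Formula: λ = 1 / MTBF; FIT = λ × 1e9 = 1e9 / MTBF
λ = 1 / 98412 ≈ 1.016e-05 failures/hour
FIT = 1e9 / 98412 ≈ 10161 failures per 1e9 hours (nearest whole number)

λ = 1.016e-05 /h, FIT = 10161


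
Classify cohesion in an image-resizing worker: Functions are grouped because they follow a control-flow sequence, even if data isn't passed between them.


Reasoning: Grouped by order of execution within a routine, not by data flow
Type: Procedural cohesion

Procedural cohesion


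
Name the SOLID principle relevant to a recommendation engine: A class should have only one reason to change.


This describes the Single Responsibility Principle (SRP)

Single Responsibility Principle (SRP)


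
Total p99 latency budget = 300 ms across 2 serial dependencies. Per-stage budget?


Formula: per_stage = total_budget / stages
per_stage = 300 / 2
per_stage = 150.0 ms

150.0 ms


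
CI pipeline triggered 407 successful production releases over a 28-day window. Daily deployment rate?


Formula: deployments per day = releases / days
= 407 / 28
= 14.536 deploys/day
(equivalently, 101.75 deploys/week)

14.536 deploys/day


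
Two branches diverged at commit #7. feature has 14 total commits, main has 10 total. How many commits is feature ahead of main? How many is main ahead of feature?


Common ancestor: commit #7
feature commits after divergence: 14 - 7 = 7
main commits after divergence: 10 - 7 = 3
feature is 7 commits ahead of main
main is 3 commits ahead of feature

feature ahead: 7, main ahead: 3


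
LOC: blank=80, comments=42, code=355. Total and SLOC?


Total LOC = blank + comment + code
Total LOC = 80 + 42 + 355 = 477
SLOC (source only) = code = 355

Total LOC: 477, SLOC: 355


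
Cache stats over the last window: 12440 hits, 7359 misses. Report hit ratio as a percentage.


Formula: hit rate = hits / (hits + misses) * 100
hit rate = 12440 / (12440 + 7359) * 100
hit rate = 12440 / 19799 * 100
hit rate = 62.83%

62.83%


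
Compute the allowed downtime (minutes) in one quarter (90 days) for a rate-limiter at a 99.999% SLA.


Formula: allowed downtime = period * (100 - SLA) / 100
Period (quarter (90 days)) = 129600 minutes
Unavailability fraction = (100 - 99.999) / 100
Allowed downtime = 129600 * (100 - 99.999) / 100
Allowed downtime = 1.296 minutes

1.296 minutes


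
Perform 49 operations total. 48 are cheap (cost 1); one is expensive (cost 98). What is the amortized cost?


Formula: Amortized cost = Total cost / Operations
Total cost = (48 * 1) + (1 * 98)
Total cost = 48 + 98 = 146
Amortized = 146 / 49 = 2.9796

2.9796


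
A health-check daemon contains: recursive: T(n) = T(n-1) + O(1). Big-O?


Reasoning: linear recursion with constant work per frame
Complexity: O(n)

O(n)


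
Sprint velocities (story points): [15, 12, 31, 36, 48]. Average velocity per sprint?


Formula: Avg velocity = Total points / Number of sprints
Points: [15, 12, 31, 36, 48]
Sum = 15 + 12 + 31 + 36 + 48 = 142
Avg velocity = 142 / 5 = 28.4 points/sprint

28.4 points/sprint


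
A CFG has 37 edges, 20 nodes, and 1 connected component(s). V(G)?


Formula: V(G) = E - N + 2P
V(G) = 37 - 20 + 2*1
V(G) = 17 + 2
V(G) = 19

19


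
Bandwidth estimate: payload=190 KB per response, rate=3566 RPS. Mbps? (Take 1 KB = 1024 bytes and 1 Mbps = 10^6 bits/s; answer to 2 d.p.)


Formula: Mbps = payload_bytes * RPS * 8 / 1e6
Payload per request = 190 KB = 190 * 1024 = 194560 bytes
Total bytes/sec = 194560 * 3566 = 693800960
Total bits/sec = 693800960 * 8 = 5550407680
Mbps = 5550407680 / 1e6 = 5550.41

5550.41 Mbps


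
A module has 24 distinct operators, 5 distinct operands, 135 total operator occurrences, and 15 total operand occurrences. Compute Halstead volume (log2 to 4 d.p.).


Formula: V = N * log2(η), where N = N1 + N2 and η = η1 + η2
η = 24 + 5 = 29
N = 135 + 15 = 150
log2(29) ≈ 4.8580
V = 150 * 4.8580 = 728.70

728.70


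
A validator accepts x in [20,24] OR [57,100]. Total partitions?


Valid ranges: [20,24] and [57,100]
Class 1: x < 20 — invalid
Class 2: 20 ≤ x ≤ 24 — valid
Class 3: 24 < x < 57 — invalid (gap between ranges)
Class 4: 57 ≤ x ≤ 100 — valid
Class 5: x > 100 — invalid
Total equivalence classes: 5

5 equivalence classes


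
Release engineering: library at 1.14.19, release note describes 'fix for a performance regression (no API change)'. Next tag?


Current: 1.14.19
Change category: 'fix for a performance regression (no API change)' → patch bump
SemVer rule: patch bump → increment PATCH (MAJOR and MINOR unchanged)
New: 1.14.20

1.14.20


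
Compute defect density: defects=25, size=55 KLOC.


Defect density = defects / KLOC
Defect density = 25 / 55
Defect density = 0.455 defects/KLOC

0.455 defects/KLOC


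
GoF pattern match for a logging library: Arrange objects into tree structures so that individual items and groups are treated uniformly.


This matches the Composite pattern

Composite


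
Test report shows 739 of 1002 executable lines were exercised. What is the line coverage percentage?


Coverage = covered / total * 100
Coverage = 739 / 1002 * 100
Coverage = 73.75%

73.75%


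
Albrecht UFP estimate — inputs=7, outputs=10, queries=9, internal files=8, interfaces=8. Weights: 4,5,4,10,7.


UFP = EI*4 + EO*5 + EQ*4 + ILF*10 + EIF*7
UFP = 7*4 + 10*5 + 9*4 + 8*10 + 8*7
UFP = 28 + 50 + 36 + 80 + 56
UFP = 250

250


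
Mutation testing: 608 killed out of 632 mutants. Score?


Mutation score = killed / total * 100
Mutation score = 608 / 632 * 100
Mutation score = 96.2%

96.2%


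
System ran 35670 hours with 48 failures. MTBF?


Formula: MTBF = Total operating time / Number of failures
MTBF = 35670 / 48
MTBF = 743.13 hours

743.13 hours


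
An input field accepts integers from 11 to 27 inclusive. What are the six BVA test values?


Range: [11, 27]
Boundaries: just below min, min, min+1, max-1, max, just above max
Values: [10, 11, 12, 26, 27, 28]

[10, 11, 12, 26, 27, 28]


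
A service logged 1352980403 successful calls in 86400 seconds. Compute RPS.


Formula: throughput = requests / seconds
throughput = 1352980403 / 86400
throughput = 15659.5 requests/second

15659.5 requests/second


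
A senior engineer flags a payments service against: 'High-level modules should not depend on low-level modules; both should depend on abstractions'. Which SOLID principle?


This describes the Dependency Inversion Principle (DIP)

Dependency Inversion Principle (DIP)


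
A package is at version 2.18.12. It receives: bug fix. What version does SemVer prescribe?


Current: 2.18.12
Change category: 'bug fix' → patch bump
SemVer rule: patch bump → increment PATCH (MAJOR and MINOR unchanged)
New: 2.18.13

2.18.13


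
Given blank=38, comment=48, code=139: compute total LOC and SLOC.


Total LOC = blank + comment + code
Total LOC = 38 + 48 + 139 = 225
SLOC (source only) = code = 139

Total LOC: 225, SLOC: 139


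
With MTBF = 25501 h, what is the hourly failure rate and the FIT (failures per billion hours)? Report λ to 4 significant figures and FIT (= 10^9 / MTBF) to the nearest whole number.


Formula: λ = 1 / MTBF; FIT = λ × 1e9 = 1e9 / MTBF
λ = 1 / 25501 ≈ 3.921e-05 failures/hour
FIT = 1e9 / 25501 ≈ 39214 failures per 1e9 hours (nearest whole number)

λ = 3.921e-05 /h, FIT = 39214


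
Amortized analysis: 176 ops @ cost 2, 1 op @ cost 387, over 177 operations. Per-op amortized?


Formula: Amortized cost = Total cost / Operations
Total cost = (176 * 2) + (1 * 387)
Total cost = 352 + 387 = 739
Amortized = 739 / 177 = 4.1751

4.1751


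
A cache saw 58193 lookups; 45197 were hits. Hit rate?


Formula: hit rate = hits / (hits + misses) * 100
hit rate = 45197 / (45197 + 12996) * 100
hit rate = 45197 / 58193 * 100
hit rate = 77.67%

77.67%


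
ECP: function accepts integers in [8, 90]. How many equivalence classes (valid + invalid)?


Valid range: [8, 90]
Class 1: x < 8 — invalid
Class 2: 8 ≤ x ≤ 90 — valid
Class 3: x > 90 — invalid
Total equivalence classes: 3

3 equivalence classes


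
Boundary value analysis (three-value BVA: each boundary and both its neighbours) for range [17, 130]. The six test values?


Range: [17, 130]
Boundaries: just below min, min, min+1, max-1, max, just above max
Values: [16, 17, 18, 129, 130, 131]

[16, 17, 18, 129, 130, 131]


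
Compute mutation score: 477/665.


Mutation score = killed / total * 100
Mutation score = 477 / 665 * 100
Mutation score = 71.73%

71.73%


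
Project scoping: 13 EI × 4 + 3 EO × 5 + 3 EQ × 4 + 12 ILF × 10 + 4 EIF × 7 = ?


UFP = EI*4 + EO*5 + EQ*4 + ILF*10 + EIF*7
UFP = 13*4 + 3*5 + 3*4 + 12*10 + 4*7
UFP = 52 + 15 + 12 + 120 + 28
UFP = 227

227


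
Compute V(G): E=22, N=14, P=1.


Formula: V(G) = E - N + 2P
V(G) = 22 - 14 + 2*1
V(G) = 8 + 2
V(G) = 10

10


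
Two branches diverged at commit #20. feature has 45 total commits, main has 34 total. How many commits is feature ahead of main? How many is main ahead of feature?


Common ancestor: commit #20
feature commits after divergence: 45 - 20 = 25
main commits after divergence: 34 - 20 = 14
feature is 25 commits ahead of main
main is 14 commits ahead of feature

feature ahead: 25, main ahead: 14


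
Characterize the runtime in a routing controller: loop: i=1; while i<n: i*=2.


Reasoning: i doubles each step so iterations are log2(n)
Complexity: O(log n)

O(log n)


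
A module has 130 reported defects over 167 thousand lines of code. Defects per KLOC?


Defect density = defects / KLOC
Defect density = 130 / 167
Defect density = 0.778 defects/KLOC

0.778 defects/KLOC


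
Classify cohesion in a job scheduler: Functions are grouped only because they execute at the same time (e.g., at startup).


Reasoning: Related by timing only
Type: Temporal cohesion

Temporal cohesion


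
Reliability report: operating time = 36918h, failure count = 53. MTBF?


Formula: MTBF = Total operating time / Number of failures
MTBF = 36918 / 53
MTBF = 696.57 hours

696.57 hours


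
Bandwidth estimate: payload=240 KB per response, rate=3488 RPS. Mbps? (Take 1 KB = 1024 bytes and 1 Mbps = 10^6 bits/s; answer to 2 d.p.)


Formula: Mbps = payload_bytes * RPS * 8 / 1e6
Payload per request = 240 KB = 240 * 1024 = 245760 bytes
Total bytes/sec = 245760 * 3488 = 857210880
Total bits/sec = 857210880 * 8 = 6857687040
Mbps = 6857687040 / 1e6 = 6857.69

6857.69 Mbps


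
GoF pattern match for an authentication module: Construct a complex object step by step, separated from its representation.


This matches the Builder pattern

Builder


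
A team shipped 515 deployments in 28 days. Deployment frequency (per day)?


Formula: deployments per day = releases / days
= 515 / 28
= 18.393 deploys/day
(equivalently, 128.75 deploys/week)

18.393 deploys/day


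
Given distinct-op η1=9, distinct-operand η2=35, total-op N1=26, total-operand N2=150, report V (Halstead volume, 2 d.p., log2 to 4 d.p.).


Formula: V = N * log2(η), where N = N1 + N2 and η = η1 + η2
η = 9 + 35 = 44
N = 26 + 150 = 176
log2(44) ≈ 5.4594
V = 176 * 5.4594 = 960.85

960.85


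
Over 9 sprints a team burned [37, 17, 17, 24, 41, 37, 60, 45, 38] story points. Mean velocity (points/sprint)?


Formula: Avg velocity = Total points / Number of sprints
Points: [37, 17, 17, 24, 41, 37, 60, 45, 38]
Sum = 37 + 17 + 17 + 24 + 41 + 37 + 60 + 45 + 38 = 316
Avg velocity = 316 / 9 = 35.11 points/sprint

35.11 points/sprint


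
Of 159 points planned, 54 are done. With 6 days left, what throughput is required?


Formula: Required rate = Remaining points / Days left
Remaining = 159 - 54 = 105 points
Required rate = 105 / 6 = 17.5 points/day

17.5 points/day


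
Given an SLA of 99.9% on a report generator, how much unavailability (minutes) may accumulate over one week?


Formula: allowed downtime = period * (100 - SLA) / 100
Period (week) = 10080 minutes
Unavailability fraction = (100 - 99.9) / 100
Allowed downtime = 10080 * (100 - 99.9) / 100
Allowed downtime = 10.08 minutes

10.08 minutes


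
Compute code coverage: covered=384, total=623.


Coverage = covered / total * 100
Coverage = 384 / 623 * 100
Coverage = 61.64%

61.64%


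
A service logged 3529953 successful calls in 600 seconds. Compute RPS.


Formula: throughput = requests / seconds
throughput = 3529953 / 600
throughput = 5883.26 requests/second

5883.26 requests/second
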